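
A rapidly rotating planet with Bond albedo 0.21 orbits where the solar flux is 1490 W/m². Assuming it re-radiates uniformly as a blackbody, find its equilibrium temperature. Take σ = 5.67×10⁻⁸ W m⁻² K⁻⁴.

Power absorbed = (1−a)S·πR²; power emitted = 4πR²σT⁴. Equating and cancelling πR²:
T = ((1−a)S / 4σ)^(1/4) = (1180 / (4 × 5.67×10⁻⁸))^(1/4) = (5.19×10^9)^(1/4).
T = 268 K.

T ≈ 268 K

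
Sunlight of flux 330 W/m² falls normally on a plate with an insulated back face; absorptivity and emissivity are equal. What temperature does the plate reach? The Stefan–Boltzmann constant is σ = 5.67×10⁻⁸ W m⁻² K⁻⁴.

Absorbed flux αS = emitted flux εσT⁴ (one radiating face); with α = ε, T = (S/σ)^(1/4).
T = (330 / 5.67×10⁻⁸)^(1/4) = (5.82×10^9)^(1/4).
T = 276 K.

T ≈ 276 K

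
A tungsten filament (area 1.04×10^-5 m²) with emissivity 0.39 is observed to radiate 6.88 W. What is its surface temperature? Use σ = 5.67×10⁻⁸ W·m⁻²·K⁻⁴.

From P = εσAT⁴, T = (P / εσA)^(1/4) = (6.88 / (0.39 × 5.67×10⁻⁸ × 1.04×10^-5))^(1/4).
T = (2.99×10^13)^(1/4) = 2340 K.

T ≈ 2340 K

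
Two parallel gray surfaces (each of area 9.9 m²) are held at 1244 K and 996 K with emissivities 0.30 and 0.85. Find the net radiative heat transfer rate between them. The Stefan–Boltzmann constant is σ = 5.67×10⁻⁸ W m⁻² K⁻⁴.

For two large parallel gray plates, q = σ(T₁⁴ − T₂⁴) / (1/ε₁ + 1/ε₂ − 1).
1/ε₁ + 1/ε₂ − 1 = 1/0.30 + 1/0.85 − 1 = 3.510.
T₁⁴ − T₂⁴ = 2.39×10^12 − 9.84×10^11 = 1.41×10^12 K⁴.
q = 5.67×10⁻⁸ × 1.41×10^12 / 3.510 = 22800 W/m².
Q = q·A = 22800 × 9.9 = 2.26×10^5 W.

Q ≈ 2.26×10^5 W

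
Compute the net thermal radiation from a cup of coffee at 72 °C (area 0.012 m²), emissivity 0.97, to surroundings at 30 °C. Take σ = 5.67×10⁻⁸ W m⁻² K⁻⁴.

Convert: 72 °C = 345 K; 30 °C = 303 K.
Q = εσA(T⁴ − T_s⁴). T⁴ − T_s⁴ = (345)⁴ − (303)⁴ = 1.42×10^10 − 8.43×10^9 = 5.74×10^9 K⁴.
Q = 0.97 × 5.67×10⁻⁸ × 0.0120 × 5.74×10^9 = 3.79 W.

Q ≈ 3.79 W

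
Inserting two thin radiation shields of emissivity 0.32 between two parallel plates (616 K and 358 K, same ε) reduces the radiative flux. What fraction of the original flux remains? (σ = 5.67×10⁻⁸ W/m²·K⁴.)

With N identical shields there are N+1 = 3 gaps in series, each with the same radiative resistance, so the flux falls to 1/(N+1) of its unshielded value.

ratio ≈ 0.333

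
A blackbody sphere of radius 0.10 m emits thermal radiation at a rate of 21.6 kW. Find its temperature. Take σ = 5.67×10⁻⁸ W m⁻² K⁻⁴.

T ≈ 1320 K

A = 4πr² = 4π × (0.10)² = 0.126 m².
From P = σAT⁴, T = (P / σA)^(1/4) = (21600 / (5.67×10⁻⁸ × 0.126))^(1/4).
T = (3.03×10^12)^(1/4) = 1320 K.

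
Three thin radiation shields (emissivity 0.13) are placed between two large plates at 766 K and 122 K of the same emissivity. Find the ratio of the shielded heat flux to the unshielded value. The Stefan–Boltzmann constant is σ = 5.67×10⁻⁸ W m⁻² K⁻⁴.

With N identical shields there are N+1 = 4 gaps in series, each with the same radiative resistance, so the flux falls to 1/(N+1) of its unshielded value.

ratio ≈ 0.250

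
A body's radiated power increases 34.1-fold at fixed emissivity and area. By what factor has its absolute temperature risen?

factor ≈ 2.42

P ∝ T⁴ ⇒ T ∝ P^(1/4), so T scales by (34.1)^(1/4) = 2.42.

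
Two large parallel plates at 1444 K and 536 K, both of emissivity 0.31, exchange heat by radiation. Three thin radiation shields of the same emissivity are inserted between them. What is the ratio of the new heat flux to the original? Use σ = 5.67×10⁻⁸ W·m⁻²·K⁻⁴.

With N identical shields there are N+1 = 4 gaps in series, each with the same radiative resistance, so the flux falls to 1/(N+1) of its unshielded value.

ratio ≈ 0.250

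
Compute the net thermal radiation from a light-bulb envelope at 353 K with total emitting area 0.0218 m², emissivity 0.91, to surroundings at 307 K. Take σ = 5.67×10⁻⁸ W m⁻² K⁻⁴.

Q ≈ 7.47 W

Q = εσA(T⁴ − T_s⁴). T⁴ − T_s⁴ = (353)⁴ − (307)⁴ = 1.55×10^10 − 8.88×10^9 = 6.64×10^9 K⁴.
Q = 0.91 × 5.67×10⁻⁸ × 0.0218 × 6.64×10^9 = 7.47 W.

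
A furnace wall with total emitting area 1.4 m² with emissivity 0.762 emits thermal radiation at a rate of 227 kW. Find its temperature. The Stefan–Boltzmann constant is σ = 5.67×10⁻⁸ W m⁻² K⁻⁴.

T ≈ 1390 K

From P = εσAT⁴, T = (P / εσA)^(1/4) = (2.27×10^5 / (0.762 × 5.67×10⁻⁸ × 1.40))^(1/4).
T = (3.75×10^12)^(1/4) = 1390 K.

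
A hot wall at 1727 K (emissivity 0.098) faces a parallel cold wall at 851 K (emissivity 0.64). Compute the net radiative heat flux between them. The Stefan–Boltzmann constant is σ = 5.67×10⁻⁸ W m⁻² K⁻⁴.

q ≈ 44100 W/m²

For two large parallel gray plates, q = σ(T₁⁴ − T₂⁴) / (1/ε₁ + 1/ε₂ − 1).
1/ε₁ + 1/ε₂ − 1 = 1/0.098 + 1/0.64 − 1 = 10.77.
T₁⁴ − T₂⁴ = 8.90×10^12 − 5.24×10^11 = 8.37×10^12 K⁴.
q = 5.67×10⁻⁸ × 8.37×10^12 / 10.77 = 44100 W/m².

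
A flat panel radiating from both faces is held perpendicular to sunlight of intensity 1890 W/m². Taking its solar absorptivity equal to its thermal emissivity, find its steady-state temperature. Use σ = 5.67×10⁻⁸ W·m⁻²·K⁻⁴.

T ≈ 359 K

Absorbed flux αS = emitted flux 2εσT⁴ per unit area; with α = ε this gives T = (S/2σ)^(1/4).
T = (1890 / (2 × 5.67×10⁻⁸))^(1/4) = (1.67×10^10)^(1/4).
T = 359 K.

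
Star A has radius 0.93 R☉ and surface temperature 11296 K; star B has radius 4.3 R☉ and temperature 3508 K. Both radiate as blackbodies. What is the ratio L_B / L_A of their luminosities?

L_B/L_A ≈ 0.199

L = 4πR²σT⁴ ∝ R²T⁴, so L_B/L_A = (4.3/0.93)² × (3508/11296)⁴ = 21.4 × 9.30×10^-3 = 0.199.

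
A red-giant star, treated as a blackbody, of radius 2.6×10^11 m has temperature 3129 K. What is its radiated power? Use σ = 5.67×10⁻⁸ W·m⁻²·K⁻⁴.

P ≈ 4.62×10^30 W

A = 4πr² = 4π × (2.6×10^11)² = 8.49×10^23 m².
P = σAT⁴ = 5.67×10⁻⁸ × 8.49×10^23 × (3129)⁴ = 5.67×10⁻⁸ × 8.49×10^23 × 9.59×10^13.
P = 4.62×10^30 W.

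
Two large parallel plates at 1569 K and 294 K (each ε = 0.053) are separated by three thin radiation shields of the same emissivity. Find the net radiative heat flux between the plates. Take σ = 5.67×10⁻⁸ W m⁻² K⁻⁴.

Each of the 4 gaps contributes resistance (2/ε − 1) = 2/0.053 − 1 = 36.74; total = 146.9.
q = σ(T₁⁴ − T₂⁴) / 146.9 = 5.67×10⁻⁸ × 6.05×10^12 / 146.9 = 2340 W/m².

q ≈ 2340 W/m²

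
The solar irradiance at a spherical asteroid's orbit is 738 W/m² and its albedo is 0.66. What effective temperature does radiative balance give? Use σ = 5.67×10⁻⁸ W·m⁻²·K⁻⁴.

Power absorbed = (1−a)S·πR²; power emitted = 4πR²σT⁴. Equating and cancelling πR²:
T = ((1−a)S / 4σ)^(1/4) = (251 / (4 × 5.67×10⁻⁸))^(1/4) = (1.11×10^9)^(1/4).
T = 182 K.

T ≈ 182 K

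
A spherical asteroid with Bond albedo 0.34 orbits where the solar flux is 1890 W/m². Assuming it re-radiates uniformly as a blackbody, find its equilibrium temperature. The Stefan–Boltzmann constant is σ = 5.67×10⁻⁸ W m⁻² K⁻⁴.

Power absorbed = (1−a)S·πR²; power emitted = 4πR²σT⁴. Equating and cancelling πR²:
T = ((1−a)S / 4σ)^(1/4) = (1250 / (4 × 5.67×10⁻⁸))^(1/4) = (5.50×10^9)^(1/4).
T = 272 K.

T ≈ 272 K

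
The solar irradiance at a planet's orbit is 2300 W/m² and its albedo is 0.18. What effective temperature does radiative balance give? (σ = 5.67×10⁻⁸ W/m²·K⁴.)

Power absorbed = (1−a)S·πR²; power emitted = 4πR²σT⁴. Equating and cancelling πR²:
T = ((1−a)S / 4σ)^(1/4) = (1890 / (4 × 5.67×10⁻⁸))^(1/4) = (8.32×10^9)^(1/4).
T = 302 K.

T ≈ 302 K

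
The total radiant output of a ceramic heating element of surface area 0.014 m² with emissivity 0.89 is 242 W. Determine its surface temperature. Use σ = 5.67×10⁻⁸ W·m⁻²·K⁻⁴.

T ≈ 765 K

From P = εσAT⁴, T = (P / εσA)^(1/4) = (242 / (0.89 × 5.67×10⁻⁸ × 0.0140))^(1/4).
T = (3.43×10^11)^(1/4) = 765 K.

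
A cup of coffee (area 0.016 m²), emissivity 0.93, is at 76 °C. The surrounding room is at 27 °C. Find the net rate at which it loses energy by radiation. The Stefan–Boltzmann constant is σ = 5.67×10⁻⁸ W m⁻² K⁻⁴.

Convert: 76 °C = 349 K; 27 °C = 300 K.
Q = εσA(T⁴ − T_s⁴). T⁴ − T_s⁴ = (349)⁴ − (300)⁴ = 1.48×10^10 − 8.10×10^9 = 6.74×10^9 K⁴.
Q = 0.93 × 5.67×10⁻⁸ × 0.0160 × 6.74×10^9 = 5.68 W.

Q ≈ 5.68 W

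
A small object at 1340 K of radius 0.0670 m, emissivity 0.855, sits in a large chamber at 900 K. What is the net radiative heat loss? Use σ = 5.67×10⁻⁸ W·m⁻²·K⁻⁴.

A = 4πr² = 4π × (0.0670)² = 0.0564 m².
Q = εσA(T⁴ − T_s⁴). T⁴ − T_s⁴ = (1340)⁴ − (900)⁴ = 3.22×10^12 − 6.56×10^11 = 2.57×10^12 K⁴.
Q = 0.855 × 5.67×10⁻⁸ × 0.0564 × 2.57×10^12 = 7020 W.

Q ≈ 7020 W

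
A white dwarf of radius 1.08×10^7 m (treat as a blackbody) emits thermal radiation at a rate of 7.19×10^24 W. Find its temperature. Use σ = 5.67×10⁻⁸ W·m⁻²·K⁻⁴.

A = 4πr² = 4π × (1.08×10^7)² = 1.47×10^15 m².
From P = σAT⁴, T = (P / σA)^(1/4) = (7.19×10^24 / (5.67×10⁻⁸ × 1.47×10^15))^(1/4).
T = (8.65×10^16)^(1/4) = 17200 K.

T ≈ 17200 K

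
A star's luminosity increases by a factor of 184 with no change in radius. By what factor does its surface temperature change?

factor ≈ 3.68

P ∝ T⁴ ⇒ T ∝ P^(1/4), so T scales by (184)^(1/4) = 3.68.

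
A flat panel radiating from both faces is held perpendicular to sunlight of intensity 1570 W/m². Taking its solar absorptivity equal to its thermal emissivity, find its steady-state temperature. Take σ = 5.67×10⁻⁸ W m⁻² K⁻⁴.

Absorbed flux αS = emitted flux 2εσT⁴ per unit area; with α = ε this gives T = (S/2σ)^(1/4).
T = (1570 / (2 × 5.67×10⁻⁸))^(1/4) = (1.38×10^10)^(1/4).
T = 343 K.

T ≈ 343 K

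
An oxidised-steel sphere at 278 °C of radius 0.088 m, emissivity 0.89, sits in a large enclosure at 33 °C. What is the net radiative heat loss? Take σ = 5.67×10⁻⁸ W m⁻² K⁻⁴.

Q ≈ 410 W

A = 4πr² = 4π × (0.088)² = 0.0973 m².
Convert: 278 °C = 551 K; 33 °C = 306 K.
Q = εσA(T⁴ − T_s⁴). T⁴ − T_s⁴ = (551)⁴ − (306)⁴ = 9.22×10^10 − 8.77×10^9 = 8.34×10^10 K⁴.
Q = 0.89 × 5.67×10⁻⁸ × 0.0973 × 8.34×10^10 = 410 W.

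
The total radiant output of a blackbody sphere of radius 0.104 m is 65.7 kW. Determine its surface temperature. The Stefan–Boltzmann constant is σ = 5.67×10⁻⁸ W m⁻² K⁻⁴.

A = 4πr² = 4π × (0.104)² = 0.136 m².
From P = σAT⁴, T = (P / σA)^(1/4) = (65700 / (5.67×10⁻⁸ × 0.136))^(1/4).
T = (8.53×10^12)^(1/4) = 1710 K.

T ≈ 1710 K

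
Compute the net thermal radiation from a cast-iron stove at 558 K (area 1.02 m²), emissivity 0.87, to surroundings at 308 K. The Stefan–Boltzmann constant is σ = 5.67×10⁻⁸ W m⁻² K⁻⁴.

Q ≈ 4430 W

Q = εσA(T⁴ − T_s⁴). T⁴ − T_s⁴ = (558)⁴ − (308)⁴ = 9.69×10^10 − 9.00×10^9 = 8.79×10^10 K⁴.
Q = 0.87 × 5.67×10⁻⁸ × 1.02 × 8.79×10^10 = 4430 W.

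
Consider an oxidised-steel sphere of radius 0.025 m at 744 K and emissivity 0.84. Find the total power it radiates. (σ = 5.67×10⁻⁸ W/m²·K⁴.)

P ≈ 115 W

A = 4πr² = 4π × (0.025)² = 7.85×10^-3 m².
P = εσAT⁴ = 0.84 × 5.67×10⁻⁸ × 7.85×10^-3 × (744)⁴ = 0.84 × 5.67×10⁻⁸ × 7.85×10^-3 × 3.06×10^11.
P = 115 W.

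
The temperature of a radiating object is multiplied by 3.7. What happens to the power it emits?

P ∝ T⁴, so the power scales as (3.7)⁴ = 187.

factor ≈ 187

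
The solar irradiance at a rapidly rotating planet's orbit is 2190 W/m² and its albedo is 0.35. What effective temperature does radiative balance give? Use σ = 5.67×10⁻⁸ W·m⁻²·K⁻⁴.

T ≈ 281 K

Power absorbed = (1−a)S·πR²; power emitted = 4πR²σT⁴. Equating and cancelling πR²:
T = ((1−a)S / 4σ)^(1/4) = (1420 / (4 × 5.67×10⁻⁸))^(1/4) = (6.28×10^9)^(1/4).
T = 281 K.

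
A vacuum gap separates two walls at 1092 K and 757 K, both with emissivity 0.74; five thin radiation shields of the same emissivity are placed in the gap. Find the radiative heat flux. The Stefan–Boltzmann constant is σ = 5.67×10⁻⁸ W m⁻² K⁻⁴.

Each of the 6 gaps contributes resistance (2/ε − 1) = 2/0.74 − 1 = 1.703; total = 10.22.
q = σ(T₁⁴ − T₂⁴) / 10.22 = 5.67×10⁻⁸ × 1.09×10^12 / 10.22 = 6070 W/m².

q ≈ 6070 W/m²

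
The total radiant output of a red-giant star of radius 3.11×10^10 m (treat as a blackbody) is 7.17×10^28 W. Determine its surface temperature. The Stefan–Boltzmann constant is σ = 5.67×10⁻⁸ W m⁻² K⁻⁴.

A = 4πr² = 4π × (3.11×10^10)² = 1.22×10^22 m².
From P = σAT⁴, T = (P / σA)^(1/4) = (7.17×10^28 / (5.67×10⁻⁸ × 1.22×10^22))^(1/4).
T = (1.04×10^14)^(1/4) = 3190 K.

T ≈ 3190 K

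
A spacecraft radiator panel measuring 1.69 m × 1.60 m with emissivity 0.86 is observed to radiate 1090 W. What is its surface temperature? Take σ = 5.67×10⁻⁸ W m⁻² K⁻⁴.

A = 1.69 × 1.60 = 2.70 m².
From P = εσAT⁴, T = (P / εσA)^(1/4) = (1090 / (0.86 × 5.67×10⁻⁸ × 2.70))^(1/4).
T = (8.27×10^9)^(1/4) = 302 K.

T ≈ 302 K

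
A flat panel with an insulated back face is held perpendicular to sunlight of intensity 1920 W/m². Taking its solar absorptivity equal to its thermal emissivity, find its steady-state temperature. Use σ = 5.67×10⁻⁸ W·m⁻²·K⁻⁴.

T ≈ 429 K

Absorbed flux αS = emitted flux εσT⁴ (one radiating face); with α = ε, T = (S/σ)^(1/4).
T = (1920 / 5.67×10⁻⁸)^(1/4) = (3.39×10^10)^(1/4).
T = 429 K.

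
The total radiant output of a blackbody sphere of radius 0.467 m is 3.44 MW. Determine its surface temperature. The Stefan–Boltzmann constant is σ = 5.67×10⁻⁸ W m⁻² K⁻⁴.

T ≈ 2170 K

A = 4πr² = 4π × (0.467)² = 2.74 m².
From P = σAT⁴, T = (P / σA)^(1/4) = (3.44×10^6 / (5.67×10⁻⁸ × 2.74))^(1/4).
T = (2.21×10^13)^(1/4) = 2170 K.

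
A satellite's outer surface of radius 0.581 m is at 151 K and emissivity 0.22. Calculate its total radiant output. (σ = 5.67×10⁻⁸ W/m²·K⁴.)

P ≈ 27.5 W

A = 4πr² = 4π × (0.581)² = 4.24 m².
P = εσAT⁴ = 0.22 × 5.67×10⁻⁸ × 4.24 × (151)⁴ = 0.22 × 5.67×10⁻⁸ × 4.24 × 5.20×10^8.
P = 27.5 W.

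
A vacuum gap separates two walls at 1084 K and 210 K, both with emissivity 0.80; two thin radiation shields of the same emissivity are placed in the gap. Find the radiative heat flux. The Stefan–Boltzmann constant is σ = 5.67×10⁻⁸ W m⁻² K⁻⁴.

q ≈ 17400 W/m²

Each of the 3 gaps contributes resistance (2/ε − 1) = 2/0.80 − 1 = 1.500; total = 4.500.
q = σ(T₁⁴ − T₂⁴) / 4.500 = 5.67×10⁻⁸ × 1.38×10^12 / 4.500 = 17400 W/m².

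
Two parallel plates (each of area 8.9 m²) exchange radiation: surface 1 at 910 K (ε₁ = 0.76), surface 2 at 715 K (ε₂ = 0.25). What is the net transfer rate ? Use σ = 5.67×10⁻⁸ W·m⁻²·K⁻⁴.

Q ≈ 49600 W

For two large parallel gray plates, q = σ(T₁⁴ − T₂⁴) / (1/ε₁ + 1/ε₂ − 1).
1/ε₁ + 1/ε₂ − 1 = 1/0.76 + 1/0.25 − 1 = 4.316.
T₁⁴ − T₂⁴ = 6.86×10^11 − 2.61×10^11 = 4.24×10^11 K⁴.
q = 5.67×10⁻⁸ × 4.24×10^11 / 4.316 = 5580 W/m².
Q = q·A = 5580 × 8.9 = 49600 W.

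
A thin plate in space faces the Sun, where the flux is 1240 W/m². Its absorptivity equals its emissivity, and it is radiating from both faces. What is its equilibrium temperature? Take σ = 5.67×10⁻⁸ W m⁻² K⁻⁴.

T ≈ 323 K

Absorbed flux αS = emitted flux 2εσT⁴ per unit area; with α = ε this gives T = (S/2σ)^(1/4).
T = (1240 / (2 × 5.67×10⁻⁸))^(1/4) = (1.09×10^10)^(1/4).
T = 323 K.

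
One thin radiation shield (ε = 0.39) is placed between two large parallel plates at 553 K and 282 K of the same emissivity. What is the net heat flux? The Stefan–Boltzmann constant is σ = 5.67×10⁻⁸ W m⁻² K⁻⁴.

Each of the 2 gaps contributes resistance (2/ε − 1) = 2/0.39 − 1 = 4.128; total = 8.256.
q = σ(T₁⁴ − T₂⁴) / 8.256 = 5.67×10⁻⁸ × 8.72×10^10 / 8.256 = 599 W/m².

q ≈ 599 W/m²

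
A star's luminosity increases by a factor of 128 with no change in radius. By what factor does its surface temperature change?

P ∝ T⁴ ⇒ T ∝ P^(1/4), so T scales by (128)^(1/4) = 3.36.

factor ≈ 3.36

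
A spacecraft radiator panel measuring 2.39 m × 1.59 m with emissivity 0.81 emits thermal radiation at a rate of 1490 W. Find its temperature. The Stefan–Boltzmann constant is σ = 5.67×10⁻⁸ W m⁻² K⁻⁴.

T ≈ 304 K

A = 2.39 × 1.59 = 3.80 m².
From P = εσAT⁴, T = (P / εσA)^(1/4) = (1490 / (0.81 × 5.67×10⁻⁸ × 3.80))^(1/4).
T = (8.54×10^9)^(1/4) = 304 K.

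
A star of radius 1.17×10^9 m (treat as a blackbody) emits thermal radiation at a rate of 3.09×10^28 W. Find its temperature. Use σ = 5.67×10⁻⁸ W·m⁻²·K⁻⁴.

A = 4πr² = 4π × (1.17×10^9)² = 1.72×10^19 m².
From P = σAT⁴, T = (P / σA)^(1/4) = (3.09×10^28 / (5.67×10⁻⁸ × 1.72×10^19))^(1/4).
T = (3.17×10^16)^(1/4) = 13300 K.

T ≈ 13300 K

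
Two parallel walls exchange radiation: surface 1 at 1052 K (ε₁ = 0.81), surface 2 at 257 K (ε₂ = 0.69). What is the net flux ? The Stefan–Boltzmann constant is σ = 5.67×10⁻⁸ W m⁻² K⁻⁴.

q ≈ 41100 W/m²

For two large parallel gray plates, q = σ(T₁⁴ − T₂⁴) / (1/ε₁ + 1/ε₂ − 1).
1/ε₁ + 1/ε₂ − 1 = 1/0.81 + 1/0.69 − 1 = 1.684.
T₁⁴ − T₂⁴ = 1.22×10^12 − 4.36×10^9 = 1.22×10^12 K⁴.
q = 5.67×10⁻⁸ × 1.22×10^12 / 1.684 = 41100 W/m².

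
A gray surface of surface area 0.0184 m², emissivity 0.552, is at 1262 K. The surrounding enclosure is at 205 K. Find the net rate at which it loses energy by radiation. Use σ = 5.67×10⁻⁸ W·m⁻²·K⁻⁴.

Q = εσA(T⁴ − T_s⁴). T⁴ − T_s⁴ = (1262)⁴ − (205)⁴ = 2.54×10^12 − 1.77×10^9 = 2.53×10^12 K⁴.
Q = 0.552 × 5.67×10⁻⁸ × 0.0184 × 2.53×10^12 = 1460 W.

Q ≈ 1460 W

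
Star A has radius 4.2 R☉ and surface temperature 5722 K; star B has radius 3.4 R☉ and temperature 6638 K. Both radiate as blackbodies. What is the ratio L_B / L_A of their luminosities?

L = 4πR²σT⁴ ∝ R²T⁴, so L_B/L_A = (3.4/4.2)² × (6638/5722)⁴ = 0.655 × 1.81 = 1.19.

L_B/L_A ≈ 1.19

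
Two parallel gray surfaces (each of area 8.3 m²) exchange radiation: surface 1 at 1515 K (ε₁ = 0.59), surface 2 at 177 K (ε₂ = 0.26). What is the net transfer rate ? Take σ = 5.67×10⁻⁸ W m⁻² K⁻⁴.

Q ≈ 5.46×10^5 W

For two large parallel gray plates, q = σ(T₁⁴ − T₂⁴) / (1/ε₁ + 1/ε₂ − 1).
1/ε₁ + 1/ε₂ − 1 = 1/0.59 + 1/0.26 − 1 = 4.541.
T₁⁴ − T₂⁴ = 5.27×10^12 − 9.82×10^8 = 5.27×10^12 K⁴.
q = 5.67×10⁻⁸ × 5.27×10^12 / 4.541 = 65800 W/m².
Q = q·A = 65800 × 8.3 = 5.46×10^5 W.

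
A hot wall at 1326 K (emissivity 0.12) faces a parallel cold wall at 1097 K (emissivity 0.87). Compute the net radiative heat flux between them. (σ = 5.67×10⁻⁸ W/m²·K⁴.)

q ≈ 11000 W/m²

For two large parallel gray plates, q = σ(T₁⁴ − T₂⁴) / (1/ε₁ + 1/ε₂ − 1).
1/ε₁ + 1/ε₂ − 1 = 1/0.12 + 1/0.87 − 1 = 8.483.
T₁⁴ − T₂⁴ = 3.09×10^12 − 1.45×10^12 = 1.64×10^12 K⁴.
q = 5.67×10⁻⁸ × 1.64×10^12 / 8.483 = 11000 W/m².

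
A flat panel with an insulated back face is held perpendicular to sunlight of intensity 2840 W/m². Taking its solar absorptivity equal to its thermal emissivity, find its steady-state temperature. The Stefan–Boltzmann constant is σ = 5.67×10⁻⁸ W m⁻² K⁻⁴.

T ≈ 473 K

Absorbed flux αS = emitted flux εσT⁴ (one radiating face); with α = ε, T = (S/σ)^(1/4).
T = (2840 / 5.67×10⁻⁸)^(1/4) = (5.01×10^10)^(1/4).
T = 473 K.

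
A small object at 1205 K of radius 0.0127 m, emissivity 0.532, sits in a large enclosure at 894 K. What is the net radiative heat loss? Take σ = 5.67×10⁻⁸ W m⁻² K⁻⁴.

Q ≈ 89.8 W

A = 4πr² = 4π × (0.0127)² = 2.03×10^-3 m².
Q = εσA(T⁴ − T_s⁴). T⁴ − T_s⁴ = (1205)⁴ − (894)⁴ = 2.11×10^12 − 6.39×10^11 = 1.47×10^12 K⁴.
Q = 0.532 × 5.67×10⁻⁸ × 2.03×10^-3 × 1.47×10^12 = 89.8 W.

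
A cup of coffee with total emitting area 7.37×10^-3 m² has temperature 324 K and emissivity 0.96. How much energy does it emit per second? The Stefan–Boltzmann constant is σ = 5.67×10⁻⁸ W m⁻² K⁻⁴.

P ≈ 4.42 W

Stefan–Boltzmann: P = εσAT⁴ = 0.96 × 5.67×10⁻⁸ × 7.37×10^-3 × (324)⁴ = 0.96 × 5.67×10⁻⁸ × 7.37×10^-3 × 1.10×10^10.
P = 4.42 W.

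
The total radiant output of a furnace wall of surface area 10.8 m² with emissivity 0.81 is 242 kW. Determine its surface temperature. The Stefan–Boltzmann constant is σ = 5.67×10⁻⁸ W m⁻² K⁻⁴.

T ≈ 836 K

From P = εσAT⁴, T = (P / εσA)^(1/4) = (2.42×10^5 / (0.81 × 5.67×10⁻⁸ × 10.8))^(1/4).
T = (4.88×10^11)^(1/4) = 836 K.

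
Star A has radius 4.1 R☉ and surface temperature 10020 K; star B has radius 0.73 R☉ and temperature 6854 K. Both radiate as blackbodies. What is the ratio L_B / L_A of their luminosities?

L = 4πR²σT⁴ ∝ R²T⁴, so L_B/L_A = (0.73/4.1)² × (6854/10020)⁴ = 0.0317 × 0.219 = 6.94×10^-3.

L_B/L_A ≈ 6.94×10^-3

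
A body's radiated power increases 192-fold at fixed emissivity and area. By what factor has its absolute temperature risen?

P ∝ T⁴ ⇒ T ∝ P^(1/4), so T scales by (192)^(1/4) = 3.72.

factor ≈ 3.72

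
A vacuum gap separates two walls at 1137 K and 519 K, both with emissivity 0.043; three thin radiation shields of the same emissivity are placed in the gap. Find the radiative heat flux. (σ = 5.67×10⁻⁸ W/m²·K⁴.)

q ≈ 498 W/m²

Each of the 4 gaps contributes resistance (2/ε − 1) = 2/0.043 − 1 = 45.51; total = 182.0.
q = σ(T₁⁴ − T₂⁴) / 182.0 = 5.67×10⁻⁸ × 1.60×10^12 / 182.0 = 498 W/m².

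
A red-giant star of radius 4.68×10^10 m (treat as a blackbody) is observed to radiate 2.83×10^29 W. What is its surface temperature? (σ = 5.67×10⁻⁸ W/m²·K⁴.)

A = 4πr² = 4π × (4.68×10^10)² = 2.75×10^22 m².
From P = σAT⁴, T = (P / σA)^(1/4) = (2.83×10^29 / (5.67×10⁻⁸ × 2.75×10^22))^(1/4).
T = (1.81×10^14)^(1/4) = 3670 K.

T ≈ 3670 K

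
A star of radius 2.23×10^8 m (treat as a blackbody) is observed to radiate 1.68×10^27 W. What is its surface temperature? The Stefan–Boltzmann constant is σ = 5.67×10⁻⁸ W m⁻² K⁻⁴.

T ≈ 14800 K

A = 4πr² = 4π × (2.23×10^8)² = 6.25×10^17 m².
From P = σAT⁴, T = (P / σA)^(1/4) = (1.68×10^27 / (5.67×10⁻⁸ × 6.25×10^17))^(1/4).
T = (4.74×10^16)^(1/4) = 14800 K.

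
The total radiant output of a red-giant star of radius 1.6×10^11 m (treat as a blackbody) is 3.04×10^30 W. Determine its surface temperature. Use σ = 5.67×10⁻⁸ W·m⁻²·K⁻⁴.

T ≈ 3590 K

A = 4πr² = 4π × (1.6×10^11)² = 3.22×10^23 m².
From P = σAT⁴, T = (P / σA)^(1/4) = (3.04×10^30 / (5.67×10⁻⁸ × 3.22×10^23))^(1/4).
T = (1.67×10^14)^(1/4) = 3590 K.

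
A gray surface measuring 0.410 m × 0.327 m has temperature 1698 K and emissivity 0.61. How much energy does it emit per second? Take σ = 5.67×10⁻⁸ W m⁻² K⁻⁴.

A = 0.410 × 0.327 = 0.134 m².
Stefan–Boltzmann: P = εσAT⁴ = 0.61 × 5.67×10⁻⁸ × 0.134 × (1698)⁴ = 0.61 × 5.67×10⁻⁸ × 0.134 × 8.31×10^12.
P = 38500 W.

P ≈ 38500 W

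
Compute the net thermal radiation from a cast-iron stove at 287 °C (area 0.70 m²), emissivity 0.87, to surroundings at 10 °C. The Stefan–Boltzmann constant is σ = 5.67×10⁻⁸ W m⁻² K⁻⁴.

Q ≈ 3170 W

Convert: 287 °C = 560 K; 10 °C = 283 K.
Q = εσA(T⁴ − T_s⁴). T⁴ − T_s⁴ = (560)⁴ − (283)⁴ = 9.83×10^10 − 6.41×10^9 = 9.19×10^10 K⁴.
Q = 0.87 × 5.67×10⁻⁸ × 0.700 × 9.19×10^10 = 3170 W.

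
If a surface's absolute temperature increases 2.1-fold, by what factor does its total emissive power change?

factor ≈ 19.4

P ∝ T⁴, so the power scales as (2.1)⁴ = 19.4.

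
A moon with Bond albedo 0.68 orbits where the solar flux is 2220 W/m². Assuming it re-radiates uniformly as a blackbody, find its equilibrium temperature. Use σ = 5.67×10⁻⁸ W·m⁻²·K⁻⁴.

T ≈ 237 K

Power absorbed = (1−a)S·πR²; power emitted = 4πR²σT⁴. Equating and cancelling πR²:
T = ((1−a)S / 4σ)^(1/4) = (710 / (4 × 5.67×10⁻⁸))^(1/4) = (3.13×10^9)^(1/4).
T = 237 K.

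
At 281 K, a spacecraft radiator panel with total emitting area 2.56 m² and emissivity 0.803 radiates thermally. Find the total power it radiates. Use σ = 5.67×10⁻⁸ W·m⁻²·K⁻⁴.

Stefan–Boltzmann: P = εσAT⁴ = 0.803 × 5.67×10⁻⁸ × 2.56 × (281)⁴ = 0.803 × 5.67×10⁻⁸ × 2.56 × 6.23×10^9.
P = 727 W.

P ≈ 727 W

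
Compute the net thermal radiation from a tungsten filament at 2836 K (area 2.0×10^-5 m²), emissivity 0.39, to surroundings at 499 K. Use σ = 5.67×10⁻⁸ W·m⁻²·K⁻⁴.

Q ≈ 28.6 W

Q = εσA(T⁴ − T_s⁴). T⁴ − T_s⁴ = (2836)⁴ − (499)⁴ = 6.47×10^13 − 6.20×10^10 = 6.46×10^13 K⁴.
Q = 0.39 × 5.67×10⁻⁸ × 2.00×10^-5 × 6.46×10^13 = 28.6 W.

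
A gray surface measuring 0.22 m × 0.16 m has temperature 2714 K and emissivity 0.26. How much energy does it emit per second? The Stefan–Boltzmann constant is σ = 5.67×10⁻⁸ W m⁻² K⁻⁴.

P ≈ 28200 W

A = 0.22 × 0.16 = 0.0352 m².
Stefan–Boltzmann: P = εσAT⁴ = 0.26 × 5.67×10⁻⁸ × 0.0352 × (2714)⁴ = 0.26 × 5.67×10⁻⁸ × 0.0352 × 5.43×10^13.
P = 28200 W.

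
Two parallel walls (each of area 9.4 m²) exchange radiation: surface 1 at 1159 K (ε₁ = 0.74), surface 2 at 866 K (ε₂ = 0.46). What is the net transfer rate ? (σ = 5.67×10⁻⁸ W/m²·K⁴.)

For two large parallel gray plates, q = σ(T₁⁴ − T₂⁴) / (1/ε₁ + 1/ε₂ − 1).
1/ε₁ + 1/ε₂ − 1 = 1/0.74 + 1/0.46 − 1 = 2.525.
T₁⁴ − T₂⁴ = 1.80×10^12 − 5.62×10^11 = 1.24×10^12 K⁴.
q = 5.67×10⁻⁸ × 1.24×10^12 / 2.525 = 27900 W/m².
Q = q·A = 27900 × 9.4 = 2.62×10^5 W.

Q ≈ 2.62×10^5 W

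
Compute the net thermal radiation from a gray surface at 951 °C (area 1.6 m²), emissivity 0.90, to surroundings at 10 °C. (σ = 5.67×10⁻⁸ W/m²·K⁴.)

Q ≈ 1.83×10^5 W

Convert: 951 °C = 1224 K; 10 °C = 283 K.
Q = εσA(T⁴ − T_s⁴). T⁴ − T_s⁴ = (1224)⁴ − (283)⁴ = 2.24×10^12 − 6.41×10^9 = 2.24×10^12 K⁴.
Q = 0.90 × 5.67×10⁻⁸ × 1.60 × 2.24×10^12 = 1.83×10^5 W.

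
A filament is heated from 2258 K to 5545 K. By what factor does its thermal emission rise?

ratio ≈ 36.4

P ∝ T⁴, so the ratio is (5545/2258)⁴ = (2.456)⁴ = 36.4.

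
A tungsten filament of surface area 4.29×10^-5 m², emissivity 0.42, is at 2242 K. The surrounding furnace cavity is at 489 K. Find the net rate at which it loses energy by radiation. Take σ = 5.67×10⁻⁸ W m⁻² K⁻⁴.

Q = εσA(T⁴ − T_s⁴). T⁴ − T_s⁴ = (2242)⁴ − (489)⁴ = 2.53×10^13 − 5.72×10^10 = 2.52×10^13 K⁴.
Q = 0.42 × 5.67×10⁻⁸ × 4.29×10^-5 × 2.52×10^13 = 25.8 W.

Q ≈ 25.8 W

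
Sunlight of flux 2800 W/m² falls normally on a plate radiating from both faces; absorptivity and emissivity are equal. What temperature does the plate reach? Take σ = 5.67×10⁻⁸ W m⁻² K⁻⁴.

Absorbed flux αS = emitted flux 2εσT⁴ per unit area; with α = ε this gives T = (S/2σ)^(1/4).
T = (2800 / (2 × 5.67×10⁻⁸))^(1/4) = (2.47×10^10)^(1/4).
T = 396 K.

T ≈ 396 K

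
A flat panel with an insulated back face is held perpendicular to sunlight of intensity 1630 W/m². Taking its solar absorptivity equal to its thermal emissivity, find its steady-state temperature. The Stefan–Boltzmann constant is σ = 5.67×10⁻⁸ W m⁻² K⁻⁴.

T ≈ 412 K

Absorbed flux αS = emitted flux εσT⁴ (one radiating face); with α = ε, T = (S/σ)^(1/4).
T = (1630 / 5.67×10⁻⁸)^(1/4) = (2.87×10^10)^(1/4).
T = 412 K.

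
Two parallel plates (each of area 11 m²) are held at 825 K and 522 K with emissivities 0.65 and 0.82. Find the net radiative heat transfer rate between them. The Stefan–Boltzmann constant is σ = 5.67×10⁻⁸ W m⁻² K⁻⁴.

Q ≈ 1.38×10^5 W

For two large parallel gray plates, q = σ(T₁⁴ − T₂⁴) / (1/ε₁ + 1/ε₂ − 1).
1/ε₁ + 1/ε₂ − 1 = 1/0.65 + 1/0.82 − 1 = 1.758.
T₁⁴ − T₂⁴ = 4.63×10^11 − 7.42×10^10 = 3.89×10^11 K⁴.
q = 5.67×10⁻⁸ × 3.89×10^11 / 1.758 = 12500 W/m².
Q = q·A = 12500 × 11 = 1.38×10^5 W.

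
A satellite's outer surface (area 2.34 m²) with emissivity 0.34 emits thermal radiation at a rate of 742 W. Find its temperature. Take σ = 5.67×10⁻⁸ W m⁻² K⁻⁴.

From P = εσAT⁴, T = (P / εσA)^(1/4) = (742 / (0.34 × 5.67×10⁻⁸ × 2.34))^(1/4).
T = (1.64×10^10)^(1/4) = 358 K.

T ≈ 358 K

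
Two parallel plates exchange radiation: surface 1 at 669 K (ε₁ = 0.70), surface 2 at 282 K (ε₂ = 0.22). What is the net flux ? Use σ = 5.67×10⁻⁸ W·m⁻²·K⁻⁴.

q ≈ 2210 W/m²

For two large parallel gray plates, q = σ(T₁⁴ − T₂⁴) / (1/ε₁ + 1/ε₂ − 1).
1/ε₁ + 1/ε₂ − 1 = 1/0.70 + 1/0.22 − 1 = 4.974.
T₁⁴ − T₂⁴ = 2.00×10^11 − 6.32×10^9 = 1.94×10^11 K⁴.
q = 5.67×10⁻⁸ × 1.94×10^11 / 4.974 = 2210 W/m².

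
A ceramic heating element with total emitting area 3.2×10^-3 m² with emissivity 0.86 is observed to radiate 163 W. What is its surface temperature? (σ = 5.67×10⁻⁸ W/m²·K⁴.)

From P = εσAT⁴, T = (P / εσA)^(1/4) = (163 / (0.86 × 5.67×10⁻⁸ × 3.20×10^-3))^(1/4).
T = (1.04×10^12)^(1/4) = 1010 K.

T ≈ 1010 K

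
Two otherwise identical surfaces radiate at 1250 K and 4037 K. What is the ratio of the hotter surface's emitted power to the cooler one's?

P ∝ T⁴, so the ratio is (4037/1250)⁴ = (3.230)⁴ = 109.

ratio ≈ 109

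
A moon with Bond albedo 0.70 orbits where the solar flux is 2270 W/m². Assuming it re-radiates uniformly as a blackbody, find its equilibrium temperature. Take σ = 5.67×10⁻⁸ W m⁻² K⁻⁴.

Power absorbed = (1−a)S·πR²; power emitted = 4πR²σT⁴. Equating and cancelling πR²:
T = ((1−a)S / 4σ)^(1/4) = (681 / (4 × 5.67×10⁻⁸))^(1/4) = (3.00×10^9)^(1/4).
T = 234 K.

T ≈ 234 K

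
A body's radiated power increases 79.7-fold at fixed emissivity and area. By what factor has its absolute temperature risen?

P ∝ T⁴ ⇒ T ∝ P^(1/4), so T scales by (79.7)^(1/4) = 2.99.

factor ≈ 2.99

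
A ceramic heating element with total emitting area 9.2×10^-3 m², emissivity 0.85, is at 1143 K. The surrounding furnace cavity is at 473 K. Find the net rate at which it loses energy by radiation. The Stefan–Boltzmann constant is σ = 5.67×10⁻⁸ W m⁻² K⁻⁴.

Q = εσA(T⁴ − T_s⁴). T⁴ − T_s⁴ = (1143)⁴ − (473)⁴ = 1.71×10^12 − 5.01×10^10 = 1.66×10^12 K⁴.
Q = 0.85 × 5.67×10⁻⁸ × 9.20×10^-3 × 1.66×10^12 = 735 W.

Q ≈ 735 W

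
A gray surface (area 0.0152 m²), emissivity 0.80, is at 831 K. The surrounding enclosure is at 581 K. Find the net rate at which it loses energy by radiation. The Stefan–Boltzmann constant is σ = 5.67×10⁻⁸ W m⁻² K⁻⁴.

Q ≈ 250 W

Q = εσA(T⁴ − T_s⁴). T⁴ − T_s⁴ = (831)⁴ − (581)⁴ = 4.77×10^11 − 1.14×10^11 = 3.63×10^11 K⁴.
Q = 0.80 × 5.67×10⁻⁸ × 0.0152 × 3.63×10^11 = 250 W.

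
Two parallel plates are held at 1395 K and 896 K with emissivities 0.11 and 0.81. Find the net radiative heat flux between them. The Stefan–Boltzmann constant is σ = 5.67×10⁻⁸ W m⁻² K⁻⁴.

q ≈ 19100 W/m²

For two large parallel gray plates, q = σ(T₁⁴ − T₂⁴) / (1/ε₁ + 1/ε₂ − 1).
1/ε₁ + 1/ε₂ − 1 = 1/0.11 + 1/0.81 − 1 = 9.325.
T₁⁴ − T₂⁴ = 3.79×10^12 − 6.45×10^11 = 3.14×10^12 K⁴.
q = 5.67×10⁻⁸ × 3.14×10^12 / 9.325 = 19100 W/m².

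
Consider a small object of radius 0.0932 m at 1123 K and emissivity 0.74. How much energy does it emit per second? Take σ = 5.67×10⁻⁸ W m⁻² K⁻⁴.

A = 4πr² = 4π × (0.0932)² = 0.109 m².
P = εσAT⁴ = 0.74 × 5.67×10⁻⁸ × 0.109 × (1123)⁴ = 0.74 × 5.67×10⁻⁸ × 0.109 × 1.59×10^12.
P = 7280 W.

P ≈ 7280 W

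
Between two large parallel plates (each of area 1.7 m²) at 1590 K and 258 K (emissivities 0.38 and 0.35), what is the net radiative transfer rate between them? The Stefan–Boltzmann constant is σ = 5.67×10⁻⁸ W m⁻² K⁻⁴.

For two large parallel gray plates, q = σ(T₁⁴ − T₂⁴) / (1/ε₁ + 1/ε₂ − 1).
1/ε₁ + 1/ε₂ − 1 = 1/0.38 + 1/0.35 − 1 = 4.489.
T₁⁴ − T₂⁴ = 6.39×10^12 − 4.43×10^9 = 6.39×10^12 K⁴.
q = 5.67×10⁻⁸ × 6.39×10^12 / 4.489 = 80700 W/m².
Q = q·A = 80700 × 1.7 = 1.37×10^5 W.

Q ≈ 1.37×10^5 W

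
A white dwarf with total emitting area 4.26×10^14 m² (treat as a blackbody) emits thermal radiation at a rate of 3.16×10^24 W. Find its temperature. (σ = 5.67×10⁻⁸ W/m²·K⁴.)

T ≈ 19000 K

From P = σAT⁴, T = (P / σA)^(1/4) = (3.16×10^24 / (5.67×10⁻⁸ × 4.26×10^14))^(1/4).
T = (1.31×10^17)^(1/4) = 19000 K.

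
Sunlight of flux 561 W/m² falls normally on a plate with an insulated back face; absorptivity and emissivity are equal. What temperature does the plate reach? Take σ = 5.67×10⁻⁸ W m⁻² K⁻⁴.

T ≈ 315 K

Absorbed flux αS = emitted flux εσT⁴ (one radiating face); with α = ε, T = (S/σ)^(1/4).
T = (561 / 5.67×10⁻⁸)^(1/4) = (9.89×10^9)^(1/4).
T = 315 K.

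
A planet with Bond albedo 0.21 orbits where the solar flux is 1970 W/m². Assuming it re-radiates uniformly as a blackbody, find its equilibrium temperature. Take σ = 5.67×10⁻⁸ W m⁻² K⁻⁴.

Power absorbed = (1−a)S·πR²; power emitted = 4πR²σT⁴. Equating and cancelling πR²:
T = ((1−a)S / 4σ)^(1/4) = (1560 / (4 × 5.67×10⁻⁸))^(1/4) = (6.86×10^9)^(1/4).
T = 288 K.

T ≈ 288 K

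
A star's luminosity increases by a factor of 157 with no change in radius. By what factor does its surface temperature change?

P ∝ T⁴ ⇒ T ∝ P^(1/4), so T scales by (157)^(1/4) = 3.54.

factor ≈ 3.54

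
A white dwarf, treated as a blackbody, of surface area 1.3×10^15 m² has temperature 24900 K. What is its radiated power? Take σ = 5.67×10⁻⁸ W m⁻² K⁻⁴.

P = σAT⁴ = 5.67×10⁻⁸ × 1.30×10^15 × (24900)⁴ = 5.67×10⁻⁸ × 1.30×10^15 × 3.84×10^17.
P = 2.83×10^25 W.

P ≈ 2.83×10^25 W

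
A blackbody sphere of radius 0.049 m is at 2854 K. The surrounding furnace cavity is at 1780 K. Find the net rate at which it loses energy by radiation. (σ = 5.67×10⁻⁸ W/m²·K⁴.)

Q ≈ 96300 W

A = 4πr² = 4π × (0.049)² = 0.0302 m².
Q = σA(T⁴ − T_s⁴). T⁴ − T_s⁴ = (2854)⁴ − (1780)⁴ = 6.63×10^13 − 1.00×10^13 = 5.63×10^13 K⁴.
Q = 5.67×10⁻⁸ × 0.0302 × 5.63×10^13 = 96300 W.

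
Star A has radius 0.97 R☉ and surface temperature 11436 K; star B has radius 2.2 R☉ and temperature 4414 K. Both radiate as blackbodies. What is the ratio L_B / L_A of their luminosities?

L = 4πR²σT⁴ ∝ R²T⁴, so L_B/L_A = (2.2/0.97)² × (4414/11436)⁴ = 5.14 × 0.0222 = 0.114.

L_B/L_A ≈ 0.114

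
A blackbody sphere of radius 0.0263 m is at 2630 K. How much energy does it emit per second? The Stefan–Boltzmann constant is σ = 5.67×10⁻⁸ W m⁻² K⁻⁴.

A = 4πr² = 4π × (0.0263)² = 8.69×10^-3 m².
P = σAT⁴ = 5.67×10⁻⁸ × 8.69×10^-3 × (2630)⁴ = 5.67×10⁻⁸ × 8.69×10^-3 × 4.78×10^13.
P = 23600 W.

P ≈ 23600 W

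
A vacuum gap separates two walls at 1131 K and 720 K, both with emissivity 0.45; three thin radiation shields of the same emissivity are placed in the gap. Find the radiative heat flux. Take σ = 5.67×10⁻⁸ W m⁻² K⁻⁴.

Each of the 4 gaps contributes resistance (2/ε − 1) = 2/0.45 − 1 = 3.444; total = 13.78.
q = σ(T₁⁴ − T₂⁴) / 13.78 = 5.67×10⁻⁸ × 1.37×10^12 / 13.78 = 5630 W/m².

q ≈ 5630 W/m²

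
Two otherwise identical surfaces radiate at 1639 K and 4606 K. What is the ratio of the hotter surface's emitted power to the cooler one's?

P ∝ T⁴, so the ratio is (4606/1639)⁴ = (2.810)⁴ = 62.4.

ratio ≈ 62.4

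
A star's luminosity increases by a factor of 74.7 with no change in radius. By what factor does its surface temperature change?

P ∝ T⁴ ⇒ T ∝ P^(1/4), so T scales by (74.7)^(1/4) = 2.94.

factor ≈ 2.94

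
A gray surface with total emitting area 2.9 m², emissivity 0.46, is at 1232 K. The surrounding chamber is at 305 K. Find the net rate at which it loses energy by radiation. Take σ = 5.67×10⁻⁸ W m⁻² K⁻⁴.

Q = εσA(T⁴ − T_s⁴). T⁴ − T_s⁴ = (1232)⁴ − (305)⁴ = 2.30×10^12 − 8.65×10^9 = 2.30×10^12 K⁴.
Q = 0.46 × 5.67×10⁻⁸ × 2.90 × 2.30×10^12 = 1.74×10^5 W.

Q ≈ 1.74×10^5 W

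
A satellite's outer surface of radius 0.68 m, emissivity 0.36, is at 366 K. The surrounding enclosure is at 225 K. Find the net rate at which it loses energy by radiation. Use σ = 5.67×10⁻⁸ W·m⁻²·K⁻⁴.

A = 4πr² = 4π × (0.68)² = 5.81 m².
Q = εσA(T⁴ − T_s⁴). T⁴ − T_s⁴ = (366)⁴ − (225)⁴ = 1.79×10^10 − 2.56×10^9 = 1.54×10^10 K⁴.
Q = 0.36 × 5.67×10⁻⁸ × 5.81 × 1.54×10^10 = 1820 W.

Q ≈ 1820 W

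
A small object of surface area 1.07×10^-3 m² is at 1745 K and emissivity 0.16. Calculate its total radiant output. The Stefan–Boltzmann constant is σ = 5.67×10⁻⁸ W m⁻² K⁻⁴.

P = εσAT⁴ = 0.16 × 5.67×10⁻⁸ × 1.07×10^-3 × (1745)⁴ = 0.16 × 5.67×10⁻⁸ × 1.07×10^-3 × 9.27×10^12.
P = 90.0 W.

P ≈ 90.0 W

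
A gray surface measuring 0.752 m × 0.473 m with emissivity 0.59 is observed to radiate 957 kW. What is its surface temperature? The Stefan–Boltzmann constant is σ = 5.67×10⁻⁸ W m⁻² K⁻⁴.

A = 0.752 × 0.473 = 0.356 m².
From P = εσAT⁴, T = (P / εσA)^(1/4) = (9.57×10^5 / (0.59 × 5.67×10⁻⁸ × 0.356))^(1/4).
T = (8.04×10^13)^(1/4) = 2990 K.

T ≈ 2990 K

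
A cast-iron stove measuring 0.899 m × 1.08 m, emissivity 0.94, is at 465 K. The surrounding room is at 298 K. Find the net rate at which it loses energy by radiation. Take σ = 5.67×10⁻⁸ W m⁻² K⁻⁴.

A = 0.899 × 1.08 = 0.971 m².
Q = εσA(T⁴ − T_s⁴). T⁴ − T_s⁴ = (465)⁴ − (298)⁴ = 4.68×10^10 − 7.89×10^9 = 3.89×10^10 K⁴.
Q = 0.94 × 5.67×10⁻⁸ × 0.971 × 3.89×10^10 = 2010 W.

Q ≈ 2010 W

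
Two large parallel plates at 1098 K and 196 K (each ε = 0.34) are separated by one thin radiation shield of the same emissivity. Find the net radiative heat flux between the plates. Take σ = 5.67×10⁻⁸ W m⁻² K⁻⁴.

Each of the 2 gaps contributes resistance (2/ε − 1) = 2/0.34 − 1 = 4.882; total = 9.765.
q = σ(T₁⁴ − T₂⁴) / 9.765 = 5.67×10⁻⁸ × 1.45×10^12 / 9.765 = 8430 W/m².

q ≈ 8430 W/m²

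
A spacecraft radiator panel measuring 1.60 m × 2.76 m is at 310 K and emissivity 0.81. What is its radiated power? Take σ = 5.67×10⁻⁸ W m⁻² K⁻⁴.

A = 1.60 × 2.76 = 4.42 m².
Stefan–Boltzmann: P = εσAT⁴ = 0.81 × 5.67×10⁻⁸ × 4.42 × (310)⁴ = 0.81 × 5.67×10⁻⁸ × 4.42 × 9.24×10^9.
P = 1870 W.

P ≈ 1870 W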